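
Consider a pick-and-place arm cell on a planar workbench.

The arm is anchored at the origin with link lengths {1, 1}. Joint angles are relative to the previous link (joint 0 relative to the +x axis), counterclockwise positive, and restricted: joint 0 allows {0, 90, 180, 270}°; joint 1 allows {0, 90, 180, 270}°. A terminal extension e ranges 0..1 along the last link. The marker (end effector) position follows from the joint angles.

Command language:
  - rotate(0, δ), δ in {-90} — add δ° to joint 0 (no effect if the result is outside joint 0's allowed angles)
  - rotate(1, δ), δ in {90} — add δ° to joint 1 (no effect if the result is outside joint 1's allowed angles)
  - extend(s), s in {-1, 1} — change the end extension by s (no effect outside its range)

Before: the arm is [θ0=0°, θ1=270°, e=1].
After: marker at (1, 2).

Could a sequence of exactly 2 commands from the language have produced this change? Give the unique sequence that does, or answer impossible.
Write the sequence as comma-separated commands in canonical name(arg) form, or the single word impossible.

rotate(1, 90), rotate(1, 90)

from: [θ0=0°, θ1=270°, e=1]
[1] after rotate(1, 90): [θ0=0°, θ1=0°, e=1]
[2] after rotate(1, 90): [θ0=0°, θ1=90°, e=1]
no rival 2-sequence matches.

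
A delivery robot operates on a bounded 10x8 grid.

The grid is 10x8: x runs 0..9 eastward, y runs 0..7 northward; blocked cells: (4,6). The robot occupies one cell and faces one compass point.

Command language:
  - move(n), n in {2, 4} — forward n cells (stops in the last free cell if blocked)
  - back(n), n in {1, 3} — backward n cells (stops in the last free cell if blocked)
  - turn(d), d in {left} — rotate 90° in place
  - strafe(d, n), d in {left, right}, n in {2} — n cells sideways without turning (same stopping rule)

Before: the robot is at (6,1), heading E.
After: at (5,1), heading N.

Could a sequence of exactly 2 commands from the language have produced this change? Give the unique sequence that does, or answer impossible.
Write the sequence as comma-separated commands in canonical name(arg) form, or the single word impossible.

back(1), turn(left)

key: running turn(left) before back(1) would end elsewhere — order is forced
t0: at (6,1), heading E
[1] after back(1): at (5,1), heading E
[2] after turn(left): at (5,1), heading N
uniquely the one of 49 2-step routes that fits.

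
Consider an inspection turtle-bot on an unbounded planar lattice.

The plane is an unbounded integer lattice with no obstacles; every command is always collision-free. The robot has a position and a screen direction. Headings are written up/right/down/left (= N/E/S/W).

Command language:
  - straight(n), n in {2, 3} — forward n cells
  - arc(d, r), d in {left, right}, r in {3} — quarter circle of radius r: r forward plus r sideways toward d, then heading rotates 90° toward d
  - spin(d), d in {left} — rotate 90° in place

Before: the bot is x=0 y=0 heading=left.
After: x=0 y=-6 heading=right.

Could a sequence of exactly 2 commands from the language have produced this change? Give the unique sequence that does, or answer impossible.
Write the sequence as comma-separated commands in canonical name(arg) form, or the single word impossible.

arc(left, 3), arc(left, 3)

key: cell and facing (now E) both changed — the 2 commands mix motion and turning
initial: x=0 y=0 heading=left
1. arc(left, 3) → x=-3 y=-3 heading=down
2. arc(left, 3) → x=0 y=-6 heading=right
no other 2-command option fits: unique.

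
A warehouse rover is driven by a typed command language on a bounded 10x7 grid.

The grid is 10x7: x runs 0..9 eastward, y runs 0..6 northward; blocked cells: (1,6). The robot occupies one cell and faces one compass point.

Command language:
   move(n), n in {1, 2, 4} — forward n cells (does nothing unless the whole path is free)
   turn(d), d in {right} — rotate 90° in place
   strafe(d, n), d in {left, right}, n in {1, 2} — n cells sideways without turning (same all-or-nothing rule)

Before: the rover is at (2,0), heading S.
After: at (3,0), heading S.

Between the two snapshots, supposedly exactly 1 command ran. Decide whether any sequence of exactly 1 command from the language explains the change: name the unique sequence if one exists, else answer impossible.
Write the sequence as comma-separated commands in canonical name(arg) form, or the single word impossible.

key: heading stays S — the single command does not turn
initial: at (2,0), heading S
step 1 (strafe(left, 1)): at (3,0), heading S
no other 1-command option fits: unique.

strafe(left, 1)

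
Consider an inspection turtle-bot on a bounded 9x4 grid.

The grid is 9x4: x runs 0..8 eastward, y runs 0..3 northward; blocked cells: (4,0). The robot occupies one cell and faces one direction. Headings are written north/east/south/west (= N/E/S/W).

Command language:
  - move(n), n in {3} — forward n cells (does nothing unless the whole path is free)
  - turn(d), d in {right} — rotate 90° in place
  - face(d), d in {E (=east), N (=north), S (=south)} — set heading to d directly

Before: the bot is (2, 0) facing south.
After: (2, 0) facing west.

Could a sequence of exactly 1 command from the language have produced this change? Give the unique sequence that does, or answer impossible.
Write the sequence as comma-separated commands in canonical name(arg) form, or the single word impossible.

turn(right)

key: parked at (2,0) the whole time — nothing moves the robot
from: (2, 0) facing south
step 1 (turn(right)): (2, 0) facing west
no other 1-command option fits: unique.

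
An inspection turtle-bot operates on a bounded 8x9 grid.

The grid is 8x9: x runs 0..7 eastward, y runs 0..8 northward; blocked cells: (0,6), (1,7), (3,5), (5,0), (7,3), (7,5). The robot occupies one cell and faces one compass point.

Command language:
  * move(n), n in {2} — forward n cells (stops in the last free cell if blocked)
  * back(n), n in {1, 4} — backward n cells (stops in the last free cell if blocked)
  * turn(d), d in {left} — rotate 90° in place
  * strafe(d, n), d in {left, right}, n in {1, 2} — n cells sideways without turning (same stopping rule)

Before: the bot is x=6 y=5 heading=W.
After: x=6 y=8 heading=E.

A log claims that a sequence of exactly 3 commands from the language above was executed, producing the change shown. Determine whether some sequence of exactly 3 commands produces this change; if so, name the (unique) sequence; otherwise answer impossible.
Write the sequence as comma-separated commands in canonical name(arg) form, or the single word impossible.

turn(left), back(4), turn(left)

key: position moved to (6,8) AND the heading swung to E — translation plus rotation needed
initial: x=6 y=5 heading=W
1. turn(left) → x=6 y=5 heading=S
2. back(4) → x=6 y=8 heading=S
3. turn(left) → x=6 y=8 heading=E
no rival 3-sequence matches.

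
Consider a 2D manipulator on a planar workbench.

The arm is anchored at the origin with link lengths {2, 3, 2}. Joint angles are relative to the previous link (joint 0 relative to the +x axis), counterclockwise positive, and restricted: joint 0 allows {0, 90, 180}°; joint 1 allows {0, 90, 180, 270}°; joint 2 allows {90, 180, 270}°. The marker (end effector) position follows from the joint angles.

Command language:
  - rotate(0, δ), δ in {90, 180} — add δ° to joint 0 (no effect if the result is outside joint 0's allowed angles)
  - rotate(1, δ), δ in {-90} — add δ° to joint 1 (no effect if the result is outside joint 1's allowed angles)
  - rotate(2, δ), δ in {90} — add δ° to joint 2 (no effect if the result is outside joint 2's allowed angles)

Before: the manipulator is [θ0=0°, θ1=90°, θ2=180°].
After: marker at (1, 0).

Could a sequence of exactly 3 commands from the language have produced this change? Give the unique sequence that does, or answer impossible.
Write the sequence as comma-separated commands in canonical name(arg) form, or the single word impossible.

rotate(1, -90), rotate(1, -90), rotate(1, -90)

begin: [θ0=0°, θ1=90°, θ2=180°]
[1] after rotate(1, -90): [θ0=0°, θ1=0°, θ2=180°]
[2] after rotate(1, -90): [θ0=0°, θ1=270°, θ2=180°]
[3] after rotate(1, -90): [θ0=0°, θ1=180°, θ2=180°]
all 64 alternatives checked — unique.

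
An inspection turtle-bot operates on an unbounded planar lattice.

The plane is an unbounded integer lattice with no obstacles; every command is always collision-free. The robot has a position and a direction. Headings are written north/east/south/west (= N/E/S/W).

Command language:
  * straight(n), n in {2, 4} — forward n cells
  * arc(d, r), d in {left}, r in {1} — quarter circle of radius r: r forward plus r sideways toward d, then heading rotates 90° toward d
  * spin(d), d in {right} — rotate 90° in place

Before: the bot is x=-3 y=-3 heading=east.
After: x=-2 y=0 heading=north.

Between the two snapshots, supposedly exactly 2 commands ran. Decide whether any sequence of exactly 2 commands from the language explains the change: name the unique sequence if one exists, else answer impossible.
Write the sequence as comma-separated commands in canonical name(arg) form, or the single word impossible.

arc(left, 1), straight(2)

key: running straight(2) before arc(left, 1) would end elsewhere — order is forced
t0: x=-3 y=-3 heading=east
t=1 arc(left, 1) ⇒ x=-2 y=-2 heading=north
t=2 straight(2) ⇒ x=-2 y=0 heading=north
uniquely the one of 16 2-step routes that fits.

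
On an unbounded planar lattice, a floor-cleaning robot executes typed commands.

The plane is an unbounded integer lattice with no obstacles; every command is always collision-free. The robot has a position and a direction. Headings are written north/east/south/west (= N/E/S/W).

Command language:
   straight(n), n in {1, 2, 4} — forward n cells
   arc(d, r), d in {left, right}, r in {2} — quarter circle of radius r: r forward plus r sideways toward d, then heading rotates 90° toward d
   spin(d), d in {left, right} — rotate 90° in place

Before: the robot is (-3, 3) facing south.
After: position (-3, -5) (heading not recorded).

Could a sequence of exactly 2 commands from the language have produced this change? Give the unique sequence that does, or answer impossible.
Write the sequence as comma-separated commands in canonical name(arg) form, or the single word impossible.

straight(4), straight(4)

start: (-3, 3) facing south
step 1 (straight(4)): (-3, -1) facing south
step 2 (straight(4)): (-3, -5) facing south
all 49 alternatives checked — unique.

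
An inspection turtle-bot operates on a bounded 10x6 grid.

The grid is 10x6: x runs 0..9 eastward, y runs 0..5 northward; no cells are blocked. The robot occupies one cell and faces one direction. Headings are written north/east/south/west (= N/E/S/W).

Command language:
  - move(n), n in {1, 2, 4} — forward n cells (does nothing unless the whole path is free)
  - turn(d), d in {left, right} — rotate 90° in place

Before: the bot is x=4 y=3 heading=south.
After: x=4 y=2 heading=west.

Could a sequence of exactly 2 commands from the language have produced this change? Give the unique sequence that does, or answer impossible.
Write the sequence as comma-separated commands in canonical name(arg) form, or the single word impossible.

key: order matters: swapping move(1) and turn(right) lands elsewhere
start: x=4 y=3 heading=south
[1] after move(1): x=4 y=2 heading=south
[2] after turn(right): x=4 y=2 heading=west
no rival 2-sequence matches.

move(1), turn(right)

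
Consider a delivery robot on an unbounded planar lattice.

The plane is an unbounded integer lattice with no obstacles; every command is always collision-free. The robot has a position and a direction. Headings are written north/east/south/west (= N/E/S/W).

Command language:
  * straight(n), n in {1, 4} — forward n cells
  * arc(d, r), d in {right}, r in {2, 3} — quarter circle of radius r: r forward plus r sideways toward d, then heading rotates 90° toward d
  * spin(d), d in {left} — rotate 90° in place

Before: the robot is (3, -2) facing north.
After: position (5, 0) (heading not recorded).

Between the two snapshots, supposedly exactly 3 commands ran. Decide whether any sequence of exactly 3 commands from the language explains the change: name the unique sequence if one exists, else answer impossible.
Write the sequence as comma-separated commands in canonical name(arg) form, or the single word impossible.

arc(right, 2), spin(left), spin(left)

key: running spin(left) before arc(right, 2) would end elsewhere — order is forced
start: (3, -2) facing north
[1] after arc(right, 2): (5, 0) facing east
[2] after spin(left): (5, 0) facing north
[3] after spin(left): (5, 0) facing west
uniquely the one of 125 3-step routes that fits.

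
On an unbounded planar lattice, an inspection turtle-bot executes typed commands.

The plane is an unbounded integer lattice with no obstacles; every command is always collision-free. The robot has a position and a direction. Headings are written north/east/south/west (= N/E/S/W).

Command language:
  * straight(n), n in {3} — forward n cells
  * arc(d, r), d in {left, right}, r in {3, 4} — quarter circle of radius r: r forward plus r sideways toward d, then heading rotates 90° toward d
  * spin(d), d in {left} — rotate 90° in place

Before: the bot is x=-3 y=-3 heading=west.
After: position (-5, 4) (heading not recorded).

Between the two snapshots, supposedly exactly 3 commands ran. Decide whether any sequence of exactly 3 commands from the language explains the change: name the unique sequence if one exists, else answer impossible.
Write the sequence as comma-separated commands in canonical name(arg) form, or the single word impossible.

key: order matters: swapping straight(3) and arc(right, 4) lands elsewhere
t0: x=-3 y=-3 heading=west
[1] after straight(3): x=-6 y=-3 heading=west
[2] after arc(right, 3): x=-9 y=0 heading=north
[3] after arc(right, 4): x=-5 y=4 heading=east
all 216 alternatives checked — unique.

straight(3), arc(right, 3), arc(right, 4)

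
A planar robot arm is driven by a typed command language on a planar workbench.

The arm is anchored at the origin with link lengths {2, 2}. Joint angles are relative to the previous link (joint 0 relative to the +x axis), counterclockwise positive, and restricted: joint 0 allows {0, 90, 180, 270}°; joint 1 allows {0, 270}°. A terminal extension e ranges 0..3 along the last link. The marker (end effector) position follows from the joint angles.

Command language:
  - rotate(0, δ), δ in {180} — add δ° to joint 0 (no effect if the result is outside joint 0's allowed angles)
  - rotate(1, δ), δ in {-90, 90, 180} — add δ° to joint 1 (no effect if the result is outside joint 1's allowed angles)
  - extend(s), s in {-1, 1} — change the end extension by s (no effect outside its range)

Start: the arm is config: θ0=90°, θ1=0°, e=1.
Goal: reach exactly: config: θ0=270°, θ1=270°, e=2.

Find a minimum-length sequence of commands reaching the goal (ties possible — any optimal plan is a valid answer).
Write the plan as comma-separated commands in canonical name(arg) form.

begin: config: θ0=90°, θ1=0°, e=1
step 1 (rotate(1, -90)): config: θ0=90°, θ1=270°, e=1
step 2 (rotate(0, 180)): config: θ0=270°, θ1=270°, e=1
step 3 (extend(1)): config: θ0=270°, θ1=270°, e=2
nothing shorter than 3 reaches the goal.

rotate(1, -90), rotate(0, 180), extend(1)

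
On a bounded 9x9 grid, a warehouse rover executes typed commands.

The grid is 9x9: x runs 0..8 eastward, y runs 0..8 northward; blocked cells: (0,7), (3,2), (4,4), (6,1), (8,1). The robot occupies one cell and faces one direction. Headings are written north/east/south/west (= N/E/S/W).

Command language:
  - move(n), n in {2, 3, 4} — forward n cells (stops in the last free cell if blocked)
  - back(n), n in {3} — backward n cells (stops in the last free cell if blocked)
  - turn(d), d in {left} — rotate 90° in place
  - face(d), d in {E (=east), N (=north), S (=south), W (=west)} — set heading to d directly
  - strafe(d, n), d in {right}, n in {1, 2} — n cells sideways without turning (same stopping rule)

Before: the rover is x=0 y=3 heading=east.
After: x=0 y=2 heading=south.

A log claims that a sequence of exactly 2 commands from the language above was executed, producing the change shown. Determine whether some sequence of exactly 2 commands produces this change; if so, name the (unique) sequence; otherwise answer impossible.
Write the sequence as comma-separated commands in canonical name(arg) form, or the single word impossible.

strafe(right, 1), face(S)

key: position moved to (0,2) AND the heading swung to S — translation plus rotation needed
t0: x=0 y=3 heading=east
step 1 (strafe(right, 1)): x=0 y=2 heading=east
step 2 (face(S)): x=0 y=2 heading=south
no other 2-command option fits: unique.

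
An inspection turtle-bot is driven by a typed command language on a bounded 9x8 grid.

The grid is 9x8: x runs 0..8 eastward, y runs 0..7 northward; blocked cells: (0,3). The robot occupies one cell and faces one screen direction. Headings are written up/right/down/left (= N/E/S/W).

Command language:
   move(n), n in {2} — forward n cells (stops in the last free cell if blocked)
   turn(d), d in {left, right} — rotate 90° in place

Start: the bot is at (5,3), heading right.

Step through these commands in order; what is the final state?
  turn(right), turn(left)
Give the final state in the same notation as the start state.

begin: at (5,3), heading right
1. turn(right) → at (5,3), heading down
2. turn(left) → at (5,3), heading right

at (5,3), heading right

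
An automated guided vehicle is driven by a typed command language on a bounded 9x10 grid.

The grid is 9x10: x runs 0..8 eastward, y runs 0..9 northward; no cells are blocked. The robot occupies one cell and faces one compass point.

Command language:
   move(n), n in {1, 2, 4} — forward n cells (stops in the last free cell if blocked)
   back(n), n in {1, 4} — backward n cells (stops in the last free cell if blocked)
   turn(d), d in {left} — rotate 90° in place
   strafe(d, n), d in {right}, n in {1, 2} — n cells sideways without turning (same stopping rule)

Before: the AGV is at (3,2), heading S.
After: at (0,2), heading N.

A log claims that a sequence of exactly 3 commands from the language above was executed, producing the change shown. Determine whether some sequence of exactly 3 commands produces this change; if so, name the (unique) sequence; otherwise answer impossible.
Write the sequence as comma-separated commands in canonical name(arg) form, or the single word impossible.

key: back(4) runs into the grid edge before its full distance
start: at (3,2), heading S
[1] after turn(left): at (3,2), heading E
[2] after back(4): at (0,2), heading E
[3] after turn(left): at (0,2), heading N
all 512 alternatives checked — unique.

turn(left), back(4), turn(left)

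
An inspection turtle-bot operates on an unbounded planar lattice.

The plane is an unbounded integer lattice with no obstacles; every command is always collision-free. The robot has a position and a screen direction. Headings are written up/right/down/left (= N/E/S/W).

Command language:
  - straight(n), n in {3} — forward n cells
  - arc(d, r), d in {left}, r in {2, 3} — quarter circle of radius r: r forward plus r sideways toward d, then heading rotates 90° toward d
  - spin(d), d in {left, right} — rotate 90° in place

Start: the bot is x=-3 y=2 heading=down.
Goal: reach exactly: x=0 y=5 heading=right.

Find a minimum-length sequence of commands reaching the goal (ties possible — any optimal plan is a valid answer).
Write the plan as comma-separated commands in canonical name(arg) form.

from: x=-3 y=2 heading=down
step 1 (spin(left)): x=-3 y=2 heading=right
step 2 (arc(left, 3)): x=0 y=5 heading=up
step 3 (spin(right)): x=0 y=5 heading=right
no 2-step plan works, so 3 is optimal.

spin(left), arc(left, 3), spin(right)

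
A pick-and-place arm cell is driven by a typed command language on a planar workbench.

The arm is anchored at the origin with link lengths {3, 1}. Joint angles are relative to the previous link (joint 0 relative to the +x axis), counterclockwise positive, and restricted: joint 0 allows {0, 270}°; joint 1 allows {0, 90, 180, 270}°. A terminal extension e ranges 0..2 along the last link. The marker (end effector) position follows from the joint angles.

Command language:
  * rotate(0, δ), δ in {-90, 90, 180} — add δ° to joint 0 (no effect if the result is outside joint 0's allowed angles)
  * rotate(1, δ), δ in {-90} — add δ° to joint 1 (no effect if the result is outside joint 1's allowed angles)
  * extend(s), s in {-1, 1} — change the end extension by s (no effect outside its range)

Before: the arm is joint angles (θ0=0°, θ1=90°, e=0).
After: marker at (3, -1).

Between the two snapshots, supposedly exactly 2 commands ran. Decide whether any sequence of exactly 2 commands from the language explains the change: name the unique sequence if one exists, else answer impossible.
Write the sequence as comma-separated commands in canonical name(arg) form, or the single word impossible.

begin: joint angles (θ0=0°, θ1=90°, e=0)
step 1 (rotate(1, -90)): joint angles (θ0=0°, θ1=0°, e=0)
step 2 (rotate(1, -90)): joint angles (θ0=0°, θ1=270°, e=0)
all 36 alternatives checked — unique.

rotate(1, -90), rotate(1, -90)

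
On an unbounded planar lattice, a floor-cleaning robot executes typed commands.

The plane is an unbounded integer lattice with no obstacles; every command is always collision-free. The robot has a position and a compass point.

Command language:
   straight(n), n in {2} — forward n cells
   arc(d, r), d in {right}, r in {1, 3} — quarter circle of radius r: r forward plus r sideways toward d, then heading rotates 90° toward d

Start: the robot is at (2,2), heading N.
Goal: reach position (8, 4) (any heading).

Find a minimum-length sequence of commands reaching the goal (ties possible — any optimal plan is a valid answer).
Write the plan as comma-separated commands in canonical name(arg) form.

arc(right, 3), straight(2), arc(right, 1)

initial: at (2,2), heading N
t=1 arc(right, 3) ⇒ at (5,5), heading E
t=2 straight(2) ⇒ at (7,5), heading E
t=3 arc(right, 1) ⇒ at (8,4), heading S
minimal: 3 command(s), checked below 3.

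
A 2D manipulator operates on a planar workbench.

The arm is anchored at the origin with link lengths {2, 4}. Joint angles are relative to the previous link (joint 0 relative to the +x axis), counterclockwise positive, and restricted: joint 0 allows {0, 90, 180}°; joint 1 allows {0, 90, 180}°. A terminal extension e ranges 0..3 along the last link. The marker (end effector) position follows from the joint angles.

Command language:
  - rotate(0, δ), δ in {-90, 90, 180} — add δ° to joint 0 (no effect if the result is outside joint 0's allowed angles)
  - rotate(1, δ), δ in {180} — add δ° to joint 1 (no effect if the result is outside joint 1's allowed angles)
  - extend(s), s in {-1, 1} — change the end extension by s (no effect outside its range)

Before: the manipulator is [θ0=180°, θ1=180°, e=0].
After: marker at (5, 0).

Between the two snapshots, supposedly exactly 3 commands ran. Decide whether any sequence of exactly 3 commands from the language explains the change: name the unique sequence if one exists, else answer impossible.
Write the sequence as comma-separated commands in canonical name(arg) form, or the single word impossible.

begin: [θ0=180°, θ1=180°, e=0]
t=1 extend(1) ⇒ [θ0=180°, θ1=180°, e=1]
t=2 extend(1) ⇒ [θ0=180°, θ1=180°, e=2]
t=3 extend(1) ⇒ [θ0=180°, θ1=180°, e=3]
all 216 alternatives checked — unique.

extend(1), extend(1), extend(1)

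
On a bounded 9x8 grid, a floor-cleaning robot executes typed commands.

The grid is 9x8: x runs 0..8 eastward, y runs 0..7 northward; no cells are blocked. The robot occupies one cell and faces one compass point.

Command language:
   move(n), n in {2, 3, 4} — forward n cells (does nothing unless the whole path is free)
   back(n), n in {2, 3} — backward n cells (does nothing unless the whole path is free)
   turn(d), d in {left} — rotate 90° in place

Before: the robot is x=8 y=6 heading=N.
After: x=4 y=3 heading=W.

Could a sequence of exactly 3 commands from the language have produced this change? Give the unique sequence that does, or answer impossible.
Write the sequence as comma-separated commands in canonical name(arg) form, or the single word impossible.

back(3), turn(left), move(4)

key: position moved to (4,3) AND the heading swung to W — translation plus rotation needed
begin: x=8 y=6 heading=N
1. back(3) → x=8 y=3 heading=N
2. turn(left) → x=8 y=3 heading=W
3. move(4) → x=4 y=3 heading=W
no other 3-command option fits: unique.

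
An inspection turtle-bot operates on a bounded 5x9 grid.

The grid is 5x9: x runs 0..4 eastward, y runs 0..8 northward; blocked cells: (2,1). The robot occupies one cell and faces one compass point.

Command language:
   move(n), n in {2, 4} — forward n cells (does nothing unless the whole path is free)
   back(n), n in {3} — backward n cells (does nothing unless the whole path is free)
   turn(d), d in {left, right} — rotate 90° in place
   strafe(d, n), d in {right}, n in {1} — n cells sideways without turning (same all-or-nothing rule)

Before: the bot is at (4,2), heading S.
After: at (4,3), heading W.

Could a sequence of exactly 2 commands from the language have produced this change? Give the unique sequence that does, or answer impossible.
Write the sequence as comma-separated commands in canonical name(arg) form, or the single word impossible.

key: running strafe(right, 1) before turn(right) would end elsewhere — order is forced
begin: at (4,2), heading S
[1] after turn(right): at (4,2), heading W
[2] after strafe(right, 1): at (4,3), heading W
no rival 2-sequence matches.

turn(right), strafe(right, 1)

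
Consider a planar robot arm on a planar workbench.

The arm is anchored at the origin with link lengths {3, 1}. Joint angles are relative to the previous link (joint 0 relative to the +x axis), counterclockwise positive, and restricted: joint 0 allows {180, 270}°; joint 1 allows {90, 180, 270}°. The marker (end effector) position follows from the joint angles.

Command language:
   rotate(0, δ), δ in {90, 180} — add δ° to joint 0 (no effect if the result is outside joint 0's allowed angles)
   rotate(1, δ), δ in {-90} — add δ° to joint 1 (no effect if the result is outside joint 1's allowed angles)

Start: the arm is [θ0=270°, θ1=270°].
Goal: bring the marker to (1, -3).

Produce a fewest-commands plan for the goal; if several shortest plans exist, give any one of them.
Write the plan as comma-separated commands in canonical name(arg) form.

rotate(1, -90), rotate(1, -90)

begin: [θ0=270°, θ1=270°]
1. rotate(1, -90) → [θ0=270°, θ1=180°]
2. rotate(1, -90) → [θ0=270°, θ1=90°]
no 1-step plan works, so 2 is optimal.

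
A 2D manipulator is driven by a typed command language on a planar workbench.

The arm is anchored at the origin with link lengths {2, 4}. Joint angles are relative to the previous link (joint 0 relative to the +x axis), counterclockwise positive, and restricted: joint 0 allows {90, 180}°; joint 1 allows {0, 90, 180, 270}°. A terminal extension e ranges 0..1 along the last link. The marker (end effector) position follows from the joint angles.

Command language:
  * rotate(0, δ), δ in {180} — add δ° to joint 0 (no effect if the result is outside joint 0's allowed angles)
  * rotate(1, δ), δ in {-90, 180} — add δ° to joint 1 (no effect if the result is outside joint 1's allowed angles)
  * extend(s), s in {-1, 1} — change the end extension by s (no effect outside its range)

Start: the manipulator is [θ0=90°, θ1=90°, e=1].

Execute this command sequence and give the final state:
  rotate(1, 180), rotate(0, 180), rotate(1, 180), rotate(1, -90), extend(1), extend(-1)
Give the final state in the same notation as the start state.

[θ0=90°, θ1=0°, e=0]

from: [θ0=90°, θ1=90°, e=1]
step 1 (rotate(1, 180)): [θ0=90°, θ1=270°, e=1]
step 2 (rotate(0, 180)): [θ0=90°, θ1=270°, e=1]
step 3 (rotate(1, 180)): [θ0=90°, θ1=90°, e=1]
step 4 (rotate(1, -90)): [θ0=90°, θ1=0°, e=1]
step 5 (extend(1)): [θ0=90°, θ1=0°, e=1]
step 6 (extend(-1)): [θ0=90°, θ1=0°, e=0]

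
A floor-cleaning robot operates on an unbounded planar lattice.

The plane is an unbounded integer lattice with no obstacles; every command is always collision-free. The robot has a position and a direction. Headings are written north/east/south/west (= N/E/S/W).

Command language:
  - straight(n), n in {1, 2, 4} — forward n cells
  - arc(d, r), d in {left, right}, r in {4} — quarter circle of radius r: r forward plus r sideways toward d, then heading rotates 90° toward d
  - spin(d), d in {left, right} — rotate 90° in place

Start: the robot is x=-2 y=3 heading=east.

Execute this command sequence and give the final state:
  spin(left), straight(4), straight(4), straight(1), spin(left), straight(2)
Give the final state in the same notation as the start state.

x=-4 y=12 heading=west

start: x=-2 y=3 heading=east
1. spin(left) → x=-2 y=3 heading=north
2. straight(4) → x=-2 y=7 heading=north
3. straight(4) → x=-2 y=11 heading=north
4. straight(1) → x=-2 y=12 heading=north
5. spin(left) → x=-2 y=12 heading=west
6. straight(2) → x=-4 y=12 heading=west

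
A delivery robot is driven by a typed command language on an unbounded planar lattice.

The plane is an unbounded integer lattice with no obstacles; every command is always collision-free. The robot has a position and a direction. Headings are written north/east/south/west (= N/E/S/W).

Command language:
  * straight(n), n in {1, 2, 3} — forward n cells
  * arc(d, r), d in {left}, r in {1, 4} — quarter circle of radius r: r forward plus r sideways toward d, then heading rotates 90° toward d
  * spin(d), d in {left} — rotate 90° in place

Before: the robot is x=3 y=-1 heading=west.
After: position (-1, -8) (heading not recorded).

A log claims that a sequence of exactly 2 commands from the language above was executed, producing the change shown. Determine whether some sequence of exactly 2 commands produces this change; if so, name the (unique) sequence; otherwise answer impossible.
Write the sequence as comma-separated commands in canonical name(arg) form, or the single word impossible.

key: running straight(3) before arc(left, 4) would end elsewhere — order is forced
begin: x=3 y=-1 heading=west
[1] after arc(left, 4): x=-1 y=-5 heading=south
[2] after straight(3): x=-1 y=-8 heading=south
uniquely the one of 36 2-step routes that fits.

arc(left, 4), straight(3)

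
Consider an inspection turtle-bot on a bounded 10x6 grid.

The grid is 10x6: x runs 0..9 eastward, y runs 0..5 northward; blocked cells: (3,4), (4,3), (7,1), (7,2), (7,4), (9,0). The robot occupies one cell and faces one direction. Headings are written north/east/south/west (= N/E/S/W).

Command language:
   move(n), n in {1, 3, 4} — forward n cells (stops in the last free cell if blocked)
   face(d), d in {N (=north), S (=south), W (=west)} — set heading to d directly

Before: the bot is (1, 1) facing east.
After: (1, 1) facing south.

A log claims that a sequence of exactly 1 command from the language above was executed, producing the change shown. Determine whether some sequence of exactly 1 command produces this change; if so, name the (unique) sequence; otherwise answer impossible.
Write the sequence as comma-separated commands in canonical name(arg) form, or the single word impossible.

key: parked at (1,1) the whole time — nothing moves the robot
start: (1, 1) facing east
1. face(S) → (1, 1) facing south
all 6 alternatives checked — unique.

face(S)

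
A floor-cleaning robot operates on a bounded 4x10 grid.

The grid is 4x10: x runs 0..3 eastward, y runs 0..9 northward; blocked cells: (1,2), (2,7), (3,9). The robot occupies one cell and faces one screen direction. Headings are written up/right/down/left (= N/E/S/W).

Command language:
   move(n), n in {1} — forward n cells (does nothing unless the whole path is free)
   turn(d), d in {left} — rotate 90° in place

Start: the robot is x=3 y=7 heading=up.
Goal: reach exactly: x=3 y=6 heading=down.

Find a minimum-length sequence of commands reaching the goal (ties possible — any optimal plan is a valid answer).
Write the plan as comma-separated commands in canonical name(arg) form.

initial: x=3 y=7 heading=up
1. turn(left) → x=3 y=7 heading=left
2. turn(left) → x=3 y=7 heading=down
3. move(1) → x=3 y=6 heading=down
shorter routes all fall short; 3 is best.

turn(left), turn(left), move(1)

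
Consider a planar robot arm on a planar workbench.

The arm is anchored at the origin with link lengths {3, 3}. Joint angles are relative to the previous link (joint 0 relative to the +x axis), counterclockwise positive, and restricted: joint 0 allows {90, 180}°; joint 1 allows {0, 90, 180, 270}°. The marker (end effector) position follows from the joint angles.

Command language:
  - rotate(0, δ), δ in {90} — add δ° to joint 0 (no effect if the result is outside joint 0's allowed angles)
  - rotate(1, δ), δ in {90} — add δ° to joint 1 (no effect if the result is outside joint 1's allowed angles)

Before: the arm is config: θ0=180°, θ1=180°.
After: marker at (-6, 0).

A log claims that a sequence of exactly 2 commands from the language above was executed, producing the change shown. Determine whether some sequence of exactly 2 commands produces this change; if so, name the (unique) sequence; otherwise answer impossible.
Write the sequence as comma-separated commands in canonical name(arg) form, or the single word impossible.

rotate(1, 90), rotate(1, 90)

start: config: θ0=180°, θ1=180°
t=1 rotate(1, 90) ⇒ config: θ0=180°, θ1=270°
t=2 rotate(1, 90) ⇒ config: θ0=180°, θ1=0°
no other 2-command option fits: unique.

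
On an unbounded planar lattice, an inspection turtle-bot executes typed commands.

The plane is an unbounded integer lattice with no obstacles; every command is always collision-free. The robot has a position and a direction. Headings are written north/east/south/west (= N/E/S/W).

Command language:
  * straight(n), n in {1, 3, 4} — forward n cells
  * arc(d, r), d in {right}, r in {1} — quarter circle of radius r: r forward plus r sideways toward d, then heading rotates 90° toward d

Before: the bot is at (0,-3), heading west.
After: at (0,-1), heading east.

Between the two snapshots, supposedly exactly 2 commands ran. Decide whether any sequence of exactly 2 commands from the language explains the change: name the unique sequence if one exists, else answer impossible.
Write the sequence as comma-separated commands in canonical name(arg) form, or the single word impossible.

key: cell and facing (now E) both changed — the 2 commands mix motion and turning
begin: at (0,-3), heading west
step 1 (arc(right, 1)): at (-1,-2), heading north
step 2 (arc(right, 1)): at (0,-1), heading east
no rival 2-sequence matches.

arc(right, 1), arc(right, 1)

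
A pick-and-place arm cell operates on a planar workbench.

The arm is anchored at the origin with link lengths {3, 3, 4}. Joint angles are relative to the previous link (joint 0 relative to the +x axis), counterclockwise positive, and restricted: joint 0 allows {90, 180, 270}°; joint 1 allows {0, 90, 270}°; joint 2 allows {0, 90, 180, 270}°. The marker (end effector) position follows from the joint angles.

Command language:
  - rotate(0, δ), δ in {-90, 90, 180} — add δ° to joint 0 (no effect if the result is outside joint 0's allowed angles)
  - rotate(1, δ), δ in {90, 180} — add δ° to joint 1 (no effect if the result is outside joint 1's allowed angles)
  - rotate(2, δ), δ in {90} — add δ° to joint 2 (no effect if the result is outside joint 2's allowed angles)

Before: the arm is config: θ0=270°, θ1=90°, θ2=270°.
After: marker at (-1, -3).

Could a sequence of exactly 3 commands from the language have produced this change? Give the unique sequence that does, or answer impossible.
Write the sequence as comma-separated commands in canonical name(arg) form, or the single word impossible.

rotate(2, 90), rotate(2, 90), rotate(2, 90)

from: config: θ0=270°, θ1=90°, θ2=270°
[1] after rotate(2, 90): config: θ0=270°, θ1=90°, θ2=0°
[2] after rotate(2, 90): config: θ0=270°, θ1=90°, θ2=90°
[3] after rotate(2, 90): config: θ0=270°, θ1=90°, θ2=180°
no rival 3-sequence matches.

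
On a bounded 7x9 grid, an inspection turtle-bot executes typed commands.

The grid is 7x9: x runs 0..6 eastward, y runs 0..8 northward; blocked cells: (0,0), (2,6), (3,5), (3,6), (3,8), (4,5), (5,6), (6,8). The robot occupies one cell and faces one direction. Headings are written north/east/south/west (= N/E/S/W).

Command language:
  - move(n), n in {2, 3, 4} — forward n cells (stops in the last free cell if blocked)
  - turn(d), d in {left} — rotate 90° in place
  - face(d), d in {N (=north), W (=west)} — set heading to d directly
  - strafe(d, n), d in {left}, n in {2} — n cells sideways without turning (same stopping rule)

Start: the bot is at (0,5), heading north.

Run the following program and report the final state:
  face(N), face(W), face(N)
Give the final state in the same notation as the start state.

at (0,5), heading north

begin: at (0,5), heading north
[1] after face(N): at (0,5), heading north
[2] after face(W): at (0,5), heading west
[3] after face(N): at (0,5), heading north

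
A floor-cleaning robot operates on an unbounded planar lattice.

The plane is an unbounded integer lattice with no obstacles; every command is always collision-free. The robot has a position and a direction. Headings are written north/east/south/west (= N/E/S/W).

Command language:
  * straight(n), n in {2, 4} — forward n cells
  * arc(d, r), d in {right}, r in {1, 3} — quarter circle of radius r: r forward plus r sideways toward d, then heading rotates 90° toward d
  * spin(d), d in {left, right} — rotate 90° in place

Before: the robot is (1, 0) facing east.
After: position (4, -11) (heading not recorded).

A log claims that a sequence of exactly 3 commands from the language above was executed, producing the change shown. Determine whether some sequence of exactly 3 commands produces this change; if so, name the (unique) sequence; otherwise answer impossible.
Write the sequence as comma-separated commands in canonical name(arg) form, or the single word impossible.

arc(right, 3), straight(4), straight(4)

key: order matters: swapping arc(right, 3) and straight(4) lands elsewhere
from: (1, 0) facing east
step 1 (arc(right, 3)): (4, -3) facing south
step 2 (straight(4)): (4, -7) facing south
step 3 (straight(4)): (4, -11) facing south
all 216 alternatives checked — unique.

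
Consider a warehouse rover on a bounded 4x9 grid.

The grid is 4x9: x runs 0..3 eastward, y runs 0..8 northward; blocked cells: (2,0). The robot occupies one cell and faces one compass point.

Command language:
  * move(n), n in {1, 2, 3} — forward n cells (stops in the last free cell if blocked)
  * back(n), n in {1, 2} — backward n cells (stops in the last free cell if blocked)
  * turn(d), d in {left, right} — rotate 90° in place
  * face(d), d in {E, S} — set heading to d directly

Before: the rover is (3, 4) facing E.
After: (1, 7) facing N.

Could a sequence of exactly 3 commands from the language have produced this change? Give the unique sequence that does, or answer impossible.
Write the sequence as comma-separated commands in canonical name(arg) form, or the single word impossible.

key: running move(3) before back(2) would end elsewhere — order is forced
t0: (3, 4) facing E
t=1 back(2) ⇒ (1, 4) facing E
t=2 turn(left) ⇒ (1, 4) facing N
t=3 move(3) ⇒ (1, 7) facing N
no rival 3-sequence matches.

back(2), turn(left), move(3)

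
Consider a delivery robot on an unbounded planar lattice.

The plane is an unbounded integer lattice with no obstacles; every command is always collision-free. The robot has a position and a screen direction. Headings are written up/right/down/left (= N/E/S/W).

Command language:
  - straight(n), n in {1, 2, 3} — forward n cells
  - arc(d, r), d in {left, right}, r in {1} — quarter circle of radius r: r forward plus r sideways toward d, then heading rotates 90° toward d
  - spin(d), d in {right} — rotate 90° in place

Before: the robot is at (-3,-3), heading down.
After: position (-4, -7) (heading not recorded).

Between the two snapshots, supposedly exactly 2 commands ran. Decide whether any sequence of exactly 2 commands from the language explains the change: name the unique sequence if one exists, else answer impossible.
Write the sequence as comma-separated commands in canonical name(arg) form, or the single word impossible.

straight(3), arc(right, 1)

key: running arc(right, 1) before straight(3) would end elsewhere — order is forced
begin: at (-3,-3), heading down
[1] after straight(3): at (-3,-6), heading down
[2] after arc(right, 1): at (-4,-7), heading left
uniquely the one of 36 2-step routes that fits.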